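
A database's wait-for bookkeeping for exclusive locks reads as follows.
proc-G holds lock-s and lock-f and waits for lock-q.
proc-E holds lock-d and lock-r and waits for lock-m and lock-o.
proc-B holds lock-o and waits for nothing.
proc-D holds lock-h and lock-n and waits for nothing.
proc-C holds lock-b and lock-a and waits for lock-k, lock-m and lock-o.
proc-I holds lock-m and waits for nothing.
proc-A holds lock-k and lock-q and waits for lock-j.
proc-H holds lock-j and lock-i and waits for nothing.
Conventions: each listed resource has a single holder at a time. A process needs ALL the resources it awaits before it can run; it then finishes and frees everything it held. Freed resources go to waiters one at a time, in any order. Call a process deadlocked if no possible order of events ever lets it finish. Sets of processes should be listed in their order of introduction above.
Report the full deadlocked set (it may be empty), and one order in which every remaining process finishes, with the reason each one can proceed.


The deadlocked set is empty.
Key observation: the wait relation is loop-free; peeling off processes with no waits unwinds the whole state.
The rest can finish in the order proc-H, proc-A, proc-B, proc-I, proc-E, proc-C, proc-G, proc-D.
Verifying each step:
  proc-H: no waits; runs immediately, freeing lock-j and lock-i
  proc-A waits on lock-j — all released -> runs and releases lock-k and lock-q
  proc-B: no waits; runs immediately, freeing lock-o
  proc-I: no waits; runs immediately, freeing lock-m
  proc-E waits on lock-m and lock-o — all released -> runs and releases lock-d and lock-r
  proc-C waits on lock-k, lock-m and lock-o — all released -> runs and releases lock-b and lock-a
  proc-G waits on lock-q — all released -> runs and releases lock-s and lock-f
  proc-D: no waits; runs immediately, freeing lock-h and lock-n


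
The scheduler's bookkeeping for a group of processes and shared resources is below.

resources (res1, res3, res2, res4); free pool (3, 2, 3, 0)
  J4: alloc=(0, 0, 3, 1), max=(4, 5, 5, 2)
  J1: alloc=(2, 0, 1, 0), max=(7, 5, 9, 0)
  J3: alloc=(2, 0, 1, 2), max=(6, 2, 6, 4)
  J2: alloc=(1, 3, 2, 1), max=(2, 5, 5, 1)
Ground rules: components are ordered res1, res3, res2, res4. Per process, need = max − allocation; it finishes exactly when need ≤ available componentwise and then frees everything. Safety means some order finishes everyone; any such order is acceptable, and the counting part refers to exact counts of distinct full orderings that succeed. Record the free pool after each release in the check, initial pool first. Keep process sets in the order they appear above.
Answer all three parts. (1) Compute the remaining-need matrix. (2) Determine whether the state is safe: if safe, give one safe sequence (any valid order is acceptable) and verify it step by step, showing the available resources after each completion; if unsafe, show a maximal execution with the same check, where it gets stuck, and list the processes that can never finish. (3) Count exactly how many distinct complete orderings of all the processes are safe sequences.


(1) Need matrix, components ordered res1, res3, res2, res4:
  J4: (4, 5, 2, 1)
  J1: (5, 5, 8, 0)
  J3: (4, 2, 5, 2)
  J2: (1, 2, 3, 0)
(2) The state is SAFE; one workable sequence: J2, J4, J3, J1.
Key observation: the first exact fit in this order is J2 — it needs (1, 2, 3, 0) with (3, 2, 3, 0) free, meeting a requested resource to the last unit.
Check, step by step:
  pool = (3, 2, 3, 0)
  run J2 (needs (1, 2, 3, 0), free (3, 2, 3, 0)); after release of (1, 3, 2, 1) the pool is (4, 5, 5, 1)
  run J4 (needs (4, 5, 2, 1), free (4, 5, 5, 1)); after release of (0, 0, 3, 1) the pool is (4, 5, 8, 2)
  run J3 (needs (4, 2, 5, 2), free (4, 5, 8, 2)); after release of (2, 0, 1, 2) the pool is (6, 5, 9, 4)
  run J1 (needs (5, 5, 8, 0), free (6, 5, 9, 4)); after release of (2, 0, 1, 0) the pool is (8, 5, 10, 4)
(3) The exact count: 1 of the possible complete orderings is a safe sequence.


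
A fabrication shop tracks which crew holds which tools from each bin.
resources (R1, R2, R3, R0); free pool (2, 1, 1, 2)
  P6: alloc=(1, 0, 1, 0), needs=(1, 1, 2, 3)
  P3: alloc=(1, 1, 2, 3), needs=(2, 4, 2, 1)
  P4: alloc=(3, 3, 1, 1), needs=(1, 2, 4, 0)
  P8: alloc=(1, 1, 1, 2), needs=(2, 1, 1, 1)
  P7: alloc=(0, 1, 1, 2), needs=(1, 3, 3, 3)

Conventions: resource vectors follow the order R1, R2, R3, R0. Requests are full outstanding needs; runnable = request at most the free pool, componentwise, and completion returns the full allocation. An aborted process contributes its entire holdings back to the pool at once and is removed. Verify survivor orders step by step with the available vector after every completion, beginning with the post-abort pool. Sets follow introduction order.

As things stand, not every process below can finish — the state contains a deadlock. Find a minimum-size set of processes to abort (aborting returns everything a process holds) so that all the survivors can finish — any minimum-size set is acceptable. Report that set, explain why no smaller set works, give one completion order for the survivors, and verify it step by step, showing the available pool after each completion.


Abort P4.
Key observation: the deadlocked P3 becomes finishable only because P4 released (3, 3, 1, 1); it completes at step 2 below.
Minimality: the empty abort set fails — the state is deadlocked as it stands.
The survivors complete as P6, P3, P8, P7. Walking it through (starting from the post-abort pool):
  pool = (5, 4, 2, 3)
  P6: need (1, 1, 2, 3) fits (5, 4, 2, 3); releases (1, 0, 1, 0), pool now (6, 4, 3, 3)
  P3: need (2, 4, 2, 1) fits (6, 4, 3, 3); releases (1, 1, 2, 3), pool now (7, 5, 5, 6)
  P8: need (2, 1, 1, 1) fits (7, 5, 5, 6); releases (1, 1, 1, 2), pool now (8, 6, 6, 8)
  P7: need (1, 3, 3, 3) fits (8, 6, 6, 8); releases (0, 1, 1, 2), pool now (8, 7, 7, 10)


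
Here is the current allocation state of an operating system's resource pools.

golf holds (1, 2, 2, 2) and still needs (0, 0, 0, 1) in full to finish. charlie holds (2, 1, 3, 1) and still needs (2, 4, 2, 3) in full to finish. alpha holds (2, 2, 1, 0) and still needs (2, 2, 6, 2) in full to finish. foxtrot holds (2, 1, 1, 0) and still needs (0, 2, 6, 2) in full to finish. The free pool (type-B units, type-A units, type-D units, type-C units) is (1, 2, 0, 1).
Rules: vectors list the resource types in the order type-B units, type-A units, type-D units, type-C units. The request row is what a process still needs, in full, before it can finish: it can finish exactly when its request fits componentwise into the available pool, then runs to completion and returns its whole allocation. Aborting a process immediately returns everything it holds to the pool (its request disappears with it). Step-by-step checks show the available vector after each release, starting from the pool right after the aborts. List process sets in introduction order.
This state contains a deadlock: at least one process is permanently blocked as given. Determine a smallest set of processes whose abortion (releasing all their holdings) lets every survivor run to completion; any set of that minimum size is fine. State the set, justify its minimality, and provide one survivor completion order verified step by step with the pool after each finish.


Minimum abort set: foxtrot.
Key observation: alpha could never have finished before the abort; with (2, 1, 1, 0) returned by foxtrot, it fits at step 3.
No smaller set exists: with zero aborts the deadlock remains.
The survivors complete as golf, charlie, alpha. Walking it through (starting from the post-abort pool):
  pool = (3, 3, 1, 1)
  golf: need (0, 0, 0, 1) fits (3, 3, 1, 1); releases (1, 2, 2, 2), pool now (4, 5, 3, 3)
  charlie: need (2, 4, 2, 3) fits (4, 5, 3, 3); releases (2, 1, 3, 1), pool now (6, 6, 6, 4)
  alpha: need (2, 2, 6, 2) fits (6, 6, 6, 4); releases (2, 2, 1, 0), pool now (8, 8, 7, 4)


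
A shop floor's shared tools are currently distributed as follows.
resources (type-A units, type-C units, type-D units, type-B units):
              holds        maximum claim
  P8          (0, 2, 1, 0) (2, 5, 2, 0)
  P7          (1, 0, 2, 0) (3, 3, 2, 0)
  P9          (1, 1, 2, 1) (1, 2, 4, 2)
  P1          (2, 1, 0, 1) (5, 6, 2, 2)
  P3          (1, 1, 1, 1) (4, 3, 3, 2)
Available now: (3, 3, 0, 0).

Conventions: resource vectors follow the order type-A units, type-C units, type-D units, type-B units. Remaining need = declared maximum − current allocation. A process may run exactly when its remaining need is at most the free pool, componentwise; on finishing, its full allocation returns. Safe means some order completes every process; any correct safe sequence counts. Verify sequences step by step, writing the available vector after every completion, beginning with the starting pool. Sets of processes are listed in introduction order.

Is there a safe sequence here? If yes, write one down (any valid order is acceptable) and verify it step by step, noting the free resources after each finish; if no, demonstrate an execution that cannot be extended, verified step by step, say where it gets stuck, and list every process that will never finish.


The state is UNSAFE.
Key observation: no order helps: past P7, P8, the free pool tops out at (4, 5, 3, 0), below what each blocked process needs in type-B units.
Going as far as possible: P7, P8; after that, nothing fits. Check, step by step:
  pool = (3, 3, 0, 0)
  P7: need (2, 3, 0, 0) fits (3, 3, 0, 0); releases (1, 0, 2, 0), pool now (4, 3, 2, 0)
  P8: need (2, 3, 1, 0) fits (4, 3, 2, 0); releases (0, 2, 1, 0), pool now (4, 5, 3, 0)
  P9 cannot run: need (0, 1, 2, 1) vs free (4, 5, 3, 0) (insufficient type-B units)
  P1 cannot run: need (3, 5, 2, 1) vs free (4, 5, 3, 0) (insufficient type-B units)
  P3 cannot run: need (3, 2, 2, 1) vs free (4, 5, 3, 0) (insufficient type-B units)
Processes that can never finish: P9, P1 and P3.


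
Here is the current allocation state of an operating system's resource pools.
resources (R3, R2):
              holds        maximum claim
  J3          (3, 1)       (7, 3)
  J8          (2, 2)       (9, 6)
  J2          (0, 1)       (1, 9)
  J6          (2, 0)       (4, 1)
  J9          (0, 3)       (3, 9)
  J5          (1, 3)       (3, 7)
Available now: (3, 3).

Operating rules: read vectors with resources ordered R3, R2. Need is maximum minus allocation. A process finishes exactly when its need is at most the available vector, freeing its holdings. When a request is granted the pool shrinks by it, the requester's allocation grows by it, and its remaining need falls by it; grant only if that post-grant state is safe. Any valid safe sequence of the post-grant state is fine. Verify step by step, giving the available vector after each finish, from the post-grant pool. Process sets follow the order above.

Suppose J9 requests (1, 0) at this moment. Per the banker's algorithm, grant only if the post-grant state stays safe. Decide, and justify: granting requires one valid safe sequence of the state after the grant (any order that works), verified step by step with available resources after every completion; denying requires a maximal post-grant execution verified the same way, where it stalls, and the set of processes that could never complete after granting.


GRANT. The post-grant state is safe; one safe sequence: J6, J3, J8, J5, J2, J9.
Key observation: even at the reduced pool (2, 3), J6 fits immediately, so safety survives the grant.
Step-by-step check of the post-grant state:
  pool = (2, 3)
  J6 needs (2, 1) <= (2, 3) -> finishes; pool += (2, 0) = (4, 3)
  J3 needs (4, 2) <= (4, 3) -> finishes; pool += (3, 1) = (7, 4)
  J8 needs (7, 4) <= (7, 4) -> finishes; pool += (2, 2) = (9, 6)
  J5 needs (2, 4) <= (9, 6) -> finishes; pool += (1, 3) = (10, 9)
  J2 needs (1, 8) <= (10, 9) -> finishes; pool += (0, 1) = (10, 10)
  J9 needs (2, 6) <= (10, 10) -> finishes; pool += (1, 3) = (11, 13)


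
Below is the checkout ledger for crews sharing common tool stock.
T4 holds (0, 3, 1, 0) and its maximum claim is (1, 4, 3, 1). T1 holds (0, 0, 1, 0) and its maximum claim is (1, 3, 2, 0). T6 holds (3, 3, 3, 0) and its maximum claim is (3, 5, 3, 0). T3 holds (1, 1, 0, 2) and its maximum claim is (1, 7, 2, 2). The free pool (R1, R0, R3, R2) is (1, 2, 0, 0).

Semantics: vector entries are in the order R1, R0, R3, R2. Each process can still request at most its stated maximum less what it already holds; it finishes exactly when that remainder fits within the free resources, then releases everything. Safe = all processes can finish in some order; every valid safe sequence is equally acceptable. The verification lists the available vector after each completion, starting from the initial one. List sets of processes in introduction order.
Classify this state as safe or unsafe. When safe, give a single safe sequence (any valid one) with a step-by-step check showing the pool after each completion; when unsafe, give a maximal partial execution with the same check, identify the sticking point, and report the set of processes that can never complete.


UNSAFE.
Key observation: after T6, T1 the pool peaks at (4, 5, 4, 0), and each blocked process is short somewhere: T4 on R2; T3 on R0.
Going as far as possible: T6, T1; after that, nothing fits. Step-by-step check:
  pool = (1, 2, 0, 0)
  T6: need (0, 2, 0, 0) fits (1, 2, 0, 0); releases (3, 3, 3, 0), pool now (4, 5, 3, 0)
  T1: need (1, 3, 1, 0) fits (4, 5, 3, 0); releases (0, 0, 1, 0), pool now (4, 5, 4, 0)
  T4 cannot run: need (1, 1, 2, 1) vs free (4, 5, 4, 0) (insufficient R2)
  T3 cannot run: need (0, 6, 2, 0) vs free (4, 5, 4, 0) (insufficient R0)
Processes that can never finish: T4 and T3.


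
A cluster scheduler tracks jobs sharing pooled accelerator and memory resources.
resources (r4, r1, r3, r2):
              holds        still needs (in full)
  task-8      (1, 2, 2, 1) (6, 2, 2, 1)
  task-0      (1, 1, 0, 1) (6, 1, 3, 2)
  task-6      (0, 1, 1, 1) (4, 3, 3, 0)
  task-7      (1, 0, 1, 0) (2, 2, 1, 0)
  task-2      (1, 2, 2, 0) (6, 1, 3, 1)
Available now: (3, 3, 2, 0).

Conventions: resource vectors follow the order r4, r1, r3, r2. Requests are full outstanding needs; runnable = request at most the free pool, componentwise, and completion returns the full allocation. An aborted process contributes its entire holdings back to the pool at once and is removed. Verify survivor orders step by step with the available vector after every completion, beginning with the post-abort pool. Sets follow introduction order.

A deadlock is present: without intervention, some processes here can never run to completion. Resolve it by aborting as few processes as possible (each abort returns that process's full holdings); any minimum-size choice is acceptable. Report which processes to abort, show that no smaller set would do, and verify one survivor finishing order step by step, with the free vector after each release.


Abort task-0 and task-2.
Key observation: task-8 had no path to completion before; after the abort of task-0 and task-2 ((2, 3, 2, 1) returned), step 3 is where it fits.
Why nothing smaller works — every single abort fails: task-8 alone leaves task-0 blocked (short on r4); task-0 alone leaves task-8 blocked (short on r4); task-6 alone leaves task-8 blocked (short on r4); task-7 alone leaves task-8 blocked (short on r4); task-2 alone leaves task-8 blocked (short on r4).
The survivors complete as task-7, task-6, task-8. Check, step by step (starting from the post-abort pool):
  pool = (5, 6, 4, 1)
  run task-7 (needs (2, 2, 1, 0), free (5, 6, 4, 1)); after release of (1, 0, 1, 0) the pool is (6, 6, 5, 1)
  run task-6 (needs (4, 3, 3, 0), free (6, 6, 5, 1)); after release of (0, 1, 1, 1) the pool is (6, 7, 6, 2)
  run task-8 (needs (6, 2, 2, 1), free (6, 7, 6, 2)); after release of (1, 2, 2, 1) the pool is (7, 9, 8, 3)


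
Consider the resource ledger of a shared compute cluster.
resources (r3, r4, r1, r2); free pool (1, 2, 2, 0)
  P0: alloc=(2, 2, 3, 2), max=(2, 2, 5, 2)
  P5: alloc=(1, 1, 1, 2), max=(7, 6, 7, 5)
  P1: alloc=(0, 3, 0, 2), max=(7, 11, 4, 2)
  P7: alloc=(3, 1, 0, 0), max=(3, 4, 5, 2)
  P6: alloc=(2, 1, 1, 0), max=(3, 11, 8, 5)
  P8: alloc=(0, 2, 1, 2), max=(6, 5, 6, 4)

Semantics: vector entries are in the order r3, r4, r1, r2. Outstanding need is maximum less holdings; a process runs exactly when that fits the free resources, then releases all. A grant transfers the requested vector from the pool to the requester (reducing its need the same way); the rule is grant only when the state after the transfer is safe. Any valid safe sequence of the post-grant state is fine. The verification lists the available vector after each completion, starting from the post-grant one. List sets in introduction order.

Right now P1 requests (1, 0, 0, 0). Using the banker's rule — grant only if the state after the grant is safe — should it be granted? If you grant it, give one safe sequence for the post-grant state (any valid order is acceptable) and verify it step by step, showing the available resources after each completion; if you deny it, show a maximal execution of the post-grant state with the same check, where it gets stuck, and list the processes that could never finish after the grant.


DENY: after the grant no complete ordering would exist.
Key observation: after P0, P7 the pool peaks at (5, 5, 5, 2), and each blocked process is short somewhere: P5 on r3, r1, r2; P1 on r3, r4; P6 on r4, r1, r2; P8 on r3.
Pretend the grant happened; the run P0, P7 goes as far as possible. Step-by-step check:
  pool = (0, 2, 2, 0)
  run P0 (needs (0, 0, 2, 0), free (0, 2, 2, 0)); after release of (2, 2, 3, 2) the pool is (2, 4, 5, 2)
  run P7 (needs (0, 3, 5, 2), free (2, 4, 5, 2)); after release of (3, 1, 0, 0) the pool is (5, 5, 5, 2)
  P5 still needs (6, 5, 6, 3) but only (5, 5, 5, 2) is free — short on r3, r1 and r2
  P1 still needs (6, 8, 4, 0) but only (5, 5, 5, 2) is free — short on r3 and r4
  P6 still needs (1, 10, 7, 5) but only (5, 5, 5, 2) is free — short on r4, r1 and r2
  P8 still needs (6, 3, 5, 2) but only (5, 5, 5, 2) is free — short on r3
Post-grant, the permanently blocked set is P5, P1, P6 and P8.


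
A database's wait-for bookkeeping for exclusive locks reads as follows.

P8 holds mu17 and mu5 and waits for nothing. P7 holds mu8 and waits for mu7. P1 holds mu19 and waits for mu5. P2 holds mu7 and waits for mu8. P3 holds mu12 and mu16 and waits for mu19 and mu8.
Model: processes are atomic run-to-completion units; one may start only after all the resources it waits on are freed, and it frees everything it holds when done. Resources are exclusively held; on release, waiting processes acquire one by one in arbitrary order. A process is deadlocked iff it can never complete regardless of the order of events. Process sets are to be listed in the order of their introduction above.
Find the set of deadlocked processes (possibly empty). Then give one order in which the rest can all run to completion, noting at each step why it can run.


Deadlocked: P7, P2 and P3.
Key observation: along P7 -> P2 -> P7, each member waits on what the next one holds — a deadlock; P3 waits into the deadlock from upstream.
A valid finishing order for the others: P8, P1.
Walking it through:
  P8 waits on nothing -> runs at once and releases mu17 and mu5
  P1 waits on mu5 — all released -> runs and releases mu19


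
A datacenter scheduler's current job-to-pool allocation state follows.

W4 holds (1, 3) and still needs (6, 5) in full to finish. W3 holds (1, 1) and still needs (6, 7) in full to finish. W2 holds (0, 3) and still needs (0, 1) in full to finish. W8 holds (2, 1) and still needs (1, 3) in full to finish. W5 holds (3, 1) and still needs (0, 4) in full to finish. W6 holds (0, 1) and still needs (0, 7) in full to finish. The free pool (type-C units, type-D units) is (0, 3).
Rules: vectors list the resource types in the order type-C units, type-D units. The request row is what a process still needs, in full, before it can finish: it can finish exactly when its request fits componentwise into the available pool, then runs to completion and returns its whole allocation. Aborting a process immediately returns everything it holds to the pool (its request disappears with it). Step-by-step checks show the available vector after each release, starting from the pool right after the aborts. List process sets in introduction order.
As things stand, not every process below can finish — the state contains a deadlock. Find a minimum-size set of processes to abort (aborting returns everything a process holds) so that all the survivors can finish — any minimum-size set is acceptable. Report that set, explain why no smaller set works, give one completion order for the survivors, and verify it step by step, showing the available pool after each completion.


Abort W3.
Key observation: the deadlocked W4 becomes finishable only because W3 released (1, 1); it completes at step 5 below.
No smaller set exists: with zero aborts the deadlock remains.
Survivors finish in the order: W2, W5, W8, W6, W4. Walking it through (pool after the aborts first):
  pool = (1, 4)
  W2 needs (0, 1) <= (1, 4) -> finishes; pool += (0, 3) = (1, 7)
  W5 needs (0, 4) <= (1, 7) -> finishes; pool += (3, 1) = (4, 8)
  W8 needs (1, 3) <= (4, 8) -> finishes; pool += (2, 1) = (6, 9)
  W6 needs (0, 7) <= (6, 9) -> finishes; pool += (0, 1) = (6, 10)
  W4 needs (6, 5) <= (6, 10) -> finishes; pool += (1, 3) = (7, 13)


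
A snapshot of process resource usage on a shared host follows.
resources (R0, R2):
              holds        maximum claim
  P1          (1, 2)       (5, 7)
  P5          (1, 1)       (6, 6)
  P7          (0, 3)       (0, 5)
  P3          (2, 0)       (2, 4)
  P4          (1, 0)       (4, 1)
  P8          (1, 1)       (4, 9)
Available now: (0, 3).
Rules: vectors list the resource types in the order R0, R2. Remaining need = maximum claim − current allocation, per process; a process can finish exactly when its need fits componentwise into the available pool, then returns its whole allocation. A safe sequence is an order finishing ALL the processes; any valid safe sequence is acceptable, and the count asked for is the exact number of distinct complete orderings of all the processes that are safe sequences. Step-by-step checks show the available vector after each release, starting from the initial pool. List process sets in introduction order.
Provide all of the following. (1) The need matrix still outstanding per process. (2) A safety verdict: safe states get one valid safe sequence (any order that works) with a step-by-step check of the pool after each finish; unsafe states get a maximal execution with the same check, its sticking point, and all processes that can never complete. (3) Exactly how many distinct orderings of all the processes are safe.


(1) Outstanding need per process (order R0, R2):
  P1: (4, 5)
  P5: (5, 5)
  P7: (0, 2)
  P3: (0, 4)
  P4: (3, 1)
  P8: (3, 8)
(2) The state is UNSAFE.
Key observation: even finishing P7, P3 leaves just (2, 6) free — too little R0 for any of the remaining processes.
The run P7, P3 cannot be extended any further. Verifying each step:
  pool = (0, 3)
  run P7 (needs (0, 2), free (0, 3)); after release of (0, 3) the pool is (0, 6)
  run P3 (needs (0, 4), free (0, 6)); after release of (2, 0) the pool is (2, 6)
  P1 still needs (4, 5) but only (2, 6) is free — short on R0
  P5 still needs (5, 5) but only (2, 6) is free — short on R0
  P4 still needs (3, 1) but only (2, 6) is free — short on R0
  P8 still needs (3, 8) but only (2, 6) is free — short on R0 and R2
Never able to finish: P1, P5, P4 and P8.
(3) The exact count: 0 of the possible complete orderings are safe sequences.


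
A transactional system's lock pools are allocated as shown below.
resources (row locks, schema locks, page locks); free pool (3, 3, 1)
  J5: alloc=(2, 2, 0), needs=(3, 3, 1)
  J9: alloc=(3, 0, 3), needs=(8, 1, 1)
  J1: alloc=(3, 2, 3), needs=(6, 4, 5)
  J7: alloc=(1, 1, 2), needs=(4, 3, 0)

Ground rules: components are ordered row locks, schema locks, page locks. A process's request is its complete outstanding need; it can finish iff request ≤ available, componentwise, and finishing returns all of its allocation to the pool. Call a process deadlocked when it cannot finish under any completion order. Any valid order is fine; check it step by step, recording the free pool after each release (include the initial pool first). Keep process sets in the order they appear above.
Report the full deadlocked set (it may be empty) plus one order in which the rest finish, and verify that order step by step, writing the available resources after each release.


Deadlocked set: J9 and J1.
Key observation: after J5, J7 the pool peaks at (6, 6, 3), and each blocked process is short somewhere: J9 on row locks; J1 on page locks.
One completion order for the rest: J5, J7. Step-by-step check:
  pool = (3, 3, 1)
  J5 needs (3, 3, 1) <= (3, 3, 1) -> finishes; pool += (2, 2, 0) = (5, 5, 1)
  J7 needs (4, 3, 0) <= (5, 5, 1) -> finishes; pool += (1, 1, 2) = (6, 6, 3)
The stuck group stays short no matter what:
  J9 still needs (8, 1, 1) but only (6, 6, 3) is free — short on row locks
  J1 still needs (6, 4, 5) but only (6, 6, 3) is free — short on page locks


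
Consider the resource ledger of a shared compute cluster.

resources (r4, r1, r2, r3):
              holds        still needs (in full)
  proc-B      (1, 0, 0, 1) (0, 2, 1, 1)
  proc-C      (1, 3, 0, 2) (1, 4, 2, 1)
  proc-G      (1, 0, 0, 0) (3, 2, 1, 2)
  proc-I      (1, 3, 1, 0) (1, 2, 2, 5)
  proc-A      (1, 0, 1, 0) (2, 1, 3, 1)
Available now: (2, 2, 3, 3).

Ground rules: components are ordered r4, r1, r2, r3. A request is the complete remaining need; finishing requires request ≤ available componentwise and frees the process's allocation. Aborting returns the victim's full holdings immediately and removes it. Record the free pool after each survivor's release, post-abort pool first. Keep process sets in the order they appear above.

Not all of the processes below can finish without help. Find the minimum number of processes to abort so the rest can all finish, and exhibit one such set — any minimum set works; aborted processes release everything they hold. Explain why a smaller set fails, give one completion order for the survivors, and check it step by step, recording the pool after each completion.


Minimum abort set: proc-C.
Key observation: proc-I was stuck for good until proc-C gave back (1, 3, 0, 2); in the order shown it finishes at step 4.
Minimality: the empty abort set fails — the state is deadlocked as it stands.
Survivors finish in the order: proc-G, proc-B, proc-A, proc-I. Walking it through (pool after the aborts first):
  pool = (3, 5, 3, 5)
  proc-G: need (3, 2, 1, 2) fits (3, 5, 3, 5); releases (1, 0, 0, 0), pool now (4, 5, 3, 5)
  proc-B: need (0, 2, 1, 1) fits (4, 5, 3, 5); releases (1, 0, 0, 1), pool now (5, 5, 3, 6)
  proc-A: need (2, 1, 3, 1) fits (5, 5, 3, 6); releases (1, 0, 1, 0), pool now (6, 5, 4, 6)
  proc-I: need (1, 2, 2, 5) fits (6, 5, 4, 6); releases (1, 3, 1, 0), pool now (7, 8, 5, 6)


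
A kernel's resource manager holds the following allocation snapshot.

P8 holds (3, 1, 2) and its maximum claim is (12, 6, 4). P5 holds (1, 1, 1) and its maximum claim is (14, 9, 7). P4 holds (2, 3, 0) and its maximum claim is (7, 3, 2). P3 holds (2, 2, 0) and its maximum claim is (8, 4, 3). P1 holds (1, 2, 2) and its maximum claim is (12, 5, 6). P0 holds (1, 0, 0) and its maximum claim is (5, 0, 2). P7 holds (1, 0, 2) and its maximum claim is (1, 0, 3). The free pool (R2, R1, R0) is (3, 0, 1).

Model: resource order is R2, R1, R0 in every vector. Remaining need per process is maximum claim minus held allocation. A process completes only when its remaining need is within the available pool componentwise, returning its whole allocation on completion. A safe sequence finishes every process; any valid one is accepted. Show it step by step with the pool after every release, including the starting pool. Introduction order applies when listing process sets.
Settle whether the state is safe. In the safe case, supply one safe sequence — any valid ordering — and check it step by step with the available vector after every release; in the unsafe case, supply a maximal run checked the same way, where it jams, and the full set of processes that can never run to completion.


SAFE, for example via the order P7, P0, P4, P3, P8, P1, P5.
Key observation: reading the order forward, P7 is the first process whose need (0, 0, 1) meets the free pool (3, 0, 1) exactly on a resource it requests.
Check, step by step:
  pool = (3, 0, 1)
  run P7 (needs (0, 0, 1), free (3, 0, 1)); after release of (1, 0, 2) the pool is (4, 0, 3)
  run P0 (needs (4, 0, 2), free (4, 0, 3)); after release of (1, 0, 0) the pool is (5, 0, 3)
  run P4 (needs (5, 0, 2), free (5, 0, 3)); after release of (2, 3, 0) the pool is (7, 3, 3)
  run P3 (needs (6, 2, 3), free (7, 3, 3)); after release of (2, 2, 0) the pool is (9, 5, 3)
  run P8 (needs (9, 5, 2), free (9, 5, 3)); after release of (3, 1, 2) the pool is (12, 6, 5)
  run P1 (needs (11, 3, 4), free (12, 6, 5)); after release of (1, 2, 2) the pool is (13, 8, 7)
  run P5 (needs (13, 8, 6), free (13, 8, 7)); after release of (1, 1, 1) the pool is (14, 9, 8)


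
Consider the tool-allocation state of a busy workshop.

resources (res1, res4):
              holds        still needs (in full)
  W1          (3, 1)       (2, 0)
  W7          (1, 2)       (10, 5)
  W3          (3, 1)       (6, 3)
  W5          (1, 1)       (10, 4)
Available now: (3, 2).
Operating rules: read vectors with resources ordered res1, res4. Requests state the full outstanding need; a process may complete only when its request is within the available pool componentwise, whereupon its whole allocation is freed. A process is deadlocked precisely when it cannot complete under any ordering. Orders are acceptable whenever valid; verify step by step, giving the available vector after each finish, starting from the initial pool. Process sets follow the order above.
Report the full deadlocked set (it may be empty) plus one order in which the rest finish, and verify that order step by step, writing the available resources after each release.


Deadlocked: W7 and W5.
Key observation: the wall is res1: completing W1, W3 brings the pool only to (9, 4), and all the rest need more.
The rest can finish in the order W1, W3. Walking it through:
  pool = (3, 2)
  run W1 (needs (2, 0), free (3, 2)); after release of (3, 1) the pool is (6, 3)
  run W3 (needs (6, 3), free (6, 3)); after release of (3, 1) the pool is (9, 4)
None of the blocked processes ever fits:
  blocked: W7 wants (10, 5), pool (9, 4) — not enough res1 and res4
  blocked: W5 wants (10, 4), pool (9, 4) — not enough res1


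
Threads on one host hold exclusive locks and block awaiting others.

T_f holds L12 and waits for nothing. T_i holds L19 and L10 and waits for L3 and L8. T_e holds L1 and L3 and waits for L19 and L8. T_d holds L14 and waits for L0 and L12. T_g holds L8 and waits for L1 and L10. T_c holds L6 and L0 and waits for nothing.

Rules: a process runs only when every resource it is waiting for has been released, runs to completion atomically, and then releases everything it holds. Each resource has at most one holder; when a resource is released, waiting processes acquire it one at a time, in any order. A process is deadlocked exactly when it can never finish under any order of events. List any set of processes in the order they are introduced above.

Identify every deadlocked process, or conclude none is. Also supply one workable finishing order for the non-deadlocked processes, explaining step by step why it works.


The deadlocked set is T_i, T_e and T_g.
Key observation: the wait chain closes on itself along T_i -> T_e -> T_i; T_g is caught in further circular waits.
One completion order for the rest: T_c, T_f, T_d.
Step-by-step check:
  T_c: no waits; runs immediately, freeing L6 and L0
  T_f: no waits; runs immediately, freeing L12
  T_d waits on L0 and L12 — all released -> runs and releases L14


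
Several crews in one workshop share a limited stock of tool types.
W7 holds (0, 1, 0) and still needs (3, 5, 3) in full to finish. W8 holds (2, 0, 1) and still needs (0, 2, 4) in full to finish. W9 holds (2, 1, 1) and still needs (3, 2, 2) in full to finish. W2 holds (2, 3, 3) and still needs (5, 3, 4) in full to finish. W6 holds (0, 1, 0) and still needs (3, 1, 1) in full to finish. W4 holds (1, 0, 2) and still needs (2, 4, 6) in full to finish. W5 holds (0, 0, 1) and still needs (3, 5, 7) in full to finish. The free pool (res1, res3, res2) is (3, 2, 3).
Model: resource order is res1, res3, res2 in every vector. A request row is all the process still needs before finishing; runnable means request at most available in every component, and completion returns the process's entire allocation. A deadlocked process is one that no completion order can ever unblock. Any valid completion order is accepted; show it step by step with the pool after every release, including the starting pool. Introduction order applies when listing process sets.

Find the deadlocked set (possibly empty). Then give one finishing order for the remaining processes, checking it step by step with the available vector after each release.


Nothing here is deadlocked.
Key observation: W9 can run right away; the returned allocation unlocks the remaining processes in turn.
A valid finishing order for the others: W9, W2, W8, W5, W7, W4, W6. Check, step by step:
  pool = (3, 2, 3)
  W9: need (3, 2, 2) fits (3, 2, 3); releases (2, 1, 1), pool now (5, 3, 4)
  W2: need (5, 3, 4) fits (5, 3, 4); releases (2, 3, 3), pool now (7, 6, 7)
  W8: need (0, 2, 4) fits (7, 6, 7); releases (2, 0, 1), pool now (9, 6, 8)
  W5: need (3, 5, 7) fits (9, 6, 8); releases (0, 0, 1), pool now (9, 6, 9)
  W7: need (3, 5, 3) fits (9, 6, 9); releases (0, 1, 0), pool now (9, 7, 9)
  W4: need (2, 4, 6) fits (9, 7, 9); releases (1, 0, 2), pool now (10, 7, 11)
  W6: need (3, 1, 1) fits (10, 7, 11); releases (0, 1, 0), pool now (10, 8, 11)


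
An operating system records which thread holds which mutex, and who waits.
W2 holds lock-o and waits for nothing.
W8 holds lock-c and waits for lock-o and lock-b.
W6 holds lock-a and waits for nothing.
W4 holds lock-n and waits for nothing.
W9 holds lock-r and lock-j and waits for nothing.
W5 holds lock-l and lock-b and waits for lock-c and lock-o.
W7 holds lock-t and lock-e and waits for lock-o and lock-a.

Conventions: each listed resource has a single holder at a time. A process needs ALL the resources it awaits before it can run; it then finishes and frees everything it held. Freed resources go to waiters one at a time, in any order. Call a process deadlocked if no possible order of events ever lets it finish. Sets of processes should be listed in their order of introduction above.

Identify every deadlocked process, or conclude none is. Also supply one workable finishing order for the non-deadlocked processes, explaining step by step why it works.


Deadlocked: W8 and W5.
Key observation: the waits loop around W8 -> W5 -> W8 with no way out; no other process is dragged down with it.
A valid finishing order for the others: W6, W2, W7, W9, W4.
Verifying each step:
  W6: no waits; runs immediately, freeing lock-a
  W2: no waits; runs immediately, freeing lock-o
  run W7 (all its waits — lock-o and lock-a — are resolved); releases lock-t and lock-e
  W9: no waits; runs immediately, freeing lock-r and lock-j
  W4: no waits; runs immediately, freeing lock-n


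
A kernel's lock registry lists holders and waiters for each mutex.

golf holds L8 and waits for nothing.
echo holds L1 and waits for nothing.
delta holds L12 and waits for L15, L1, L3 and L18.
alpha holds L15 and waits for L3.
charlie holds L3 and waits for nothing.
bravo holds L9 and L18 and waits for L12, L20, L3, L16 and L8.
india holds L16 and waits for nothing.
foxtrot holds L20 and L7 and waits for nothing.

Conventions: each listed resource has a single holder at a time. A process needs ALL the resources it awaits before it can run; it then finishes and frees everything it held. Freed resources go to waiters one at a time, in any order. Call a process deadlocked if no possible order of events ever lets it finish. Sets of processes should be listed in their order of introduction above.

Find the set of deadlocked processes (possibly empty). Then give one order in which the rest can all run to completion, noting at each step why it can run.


Deadlocked set: delta and bravo.
Key observation: the waits loop around delta -> bravo -> delta with no way out; no other process is dragged down with it.
One completion order for the rest: india, charlie, alpha, golf, foxtrot, echo.
Check, step by step:
  india waits on nothing -> runs at once and releases L16
  charlie waits on nothing -> runs at once and releases L3
  run alpha (all its waits — L3 — are resolved); releases L15
  golf waits on nothing -> runs at once and releases L8
  foxtrot waits on nothing -> runs at once and releases L20 and L7
  echo waits on nothing -> runs at once and releases L1


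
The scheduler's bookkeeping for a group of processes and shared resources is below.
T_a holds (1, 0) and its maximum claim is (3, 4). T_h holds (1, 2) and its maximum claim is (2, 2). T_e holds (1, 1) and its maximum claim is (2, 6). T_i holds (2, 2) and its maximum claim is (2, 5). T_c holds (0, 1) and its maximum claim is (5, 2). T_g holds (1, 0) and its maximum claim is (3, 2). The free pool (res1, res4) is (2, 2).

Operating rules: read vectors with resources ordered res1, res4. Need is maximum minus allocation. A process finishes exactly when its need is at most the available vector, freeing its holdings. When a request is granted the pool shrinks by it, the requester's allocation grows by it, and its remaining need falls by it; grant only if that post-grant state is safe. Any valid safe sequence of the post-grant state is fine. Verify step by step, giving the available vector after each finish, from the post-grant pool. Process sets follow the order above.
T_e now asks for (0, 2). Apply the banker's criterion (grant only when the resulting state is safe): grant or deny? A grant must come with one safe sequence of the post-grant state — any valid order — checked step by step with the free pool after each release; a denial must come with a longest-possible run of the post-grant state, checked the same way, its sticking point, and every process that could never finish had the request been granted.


DENY — the pretend-granted state is unsafe.
Key observation: after T_h, T_g the pool peaks at (4, 2), and each blocked process is short somewhere: T_a on res4; T_e on res4; T_i on res4; T_c on res1.
On the post-grant state, T_h, T_g is a maximal run — nothing extends it. Walking it through:
  pool = (2, 0)
  T_h: need (1, 0) fits (2, 0); releases (1, 2), pool now (3, 2)
  T_g: need (2, 2) fits (3, 2); releases (1, 0), pool now (4, 2)
  T_a still needs (2, 4) but only (4, 2) is free — short on res4
  T_e still needs (1, 3) but only (4, 2) is free — short on res4
  T_i still needs (0, 3) but only (4, 2) is free — short on res4
  T_c still needs (5, 1) but only (4, 2) is free — short on res1
Had the request been granted, T_a, T_e, T_i and T_c could never finish.


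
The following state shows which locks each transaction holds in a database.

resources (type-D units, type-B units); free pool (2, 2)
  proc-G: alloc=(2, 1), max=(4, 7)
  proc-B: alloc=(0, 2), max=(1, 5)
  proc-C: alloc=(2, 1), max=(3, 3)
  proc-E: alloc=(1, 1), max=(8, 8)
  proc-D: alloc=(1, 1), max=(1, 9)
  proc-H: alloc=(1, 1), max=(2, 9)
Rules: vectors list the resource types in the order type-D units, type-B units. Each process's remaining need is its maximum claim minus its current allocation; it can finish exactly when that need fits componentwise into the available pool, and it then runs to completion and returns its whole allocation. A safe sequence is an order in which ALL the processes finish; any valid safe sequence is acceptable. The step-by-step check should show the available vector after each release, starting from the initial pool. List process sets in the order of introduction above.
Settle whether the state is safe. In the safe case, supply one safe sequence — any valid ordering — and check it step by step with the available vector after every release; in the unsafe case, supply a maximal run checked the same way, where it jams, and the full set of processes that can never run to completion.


UNSAFE — no complete ordering exists.
Key observation: no order helps: past proc-C, proc-B, the free pool tops out at (4, 5), below what each blocked process needs in type-B units.
Going as far as possible: proc-C, proc-B; after that, nothing fits. Verifying each step:
  pool = (2, 2)
  proc-C: need (1, 2) fits (2, 2); releases (2, 1), pool now (4, 3)
  proc-B: need (1, 3) fits (4, 3); releases (0, 2), pool now (4, 5)
  proc-G still needs (2, 6) but only (4, 5) is free — short on type-B units
  proc-E still needs (7, 7) but only (4, 5) is free — short on type-D units and type-B units
  proc-D still needs (0, 8) but only (4, 5) is free — short on type-B units
  proc-H still needs (1, 8) but only (4, 5) is free — short on type-B units
Never able to finish: proc-G, proc-E, proc-D and proc-H.
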